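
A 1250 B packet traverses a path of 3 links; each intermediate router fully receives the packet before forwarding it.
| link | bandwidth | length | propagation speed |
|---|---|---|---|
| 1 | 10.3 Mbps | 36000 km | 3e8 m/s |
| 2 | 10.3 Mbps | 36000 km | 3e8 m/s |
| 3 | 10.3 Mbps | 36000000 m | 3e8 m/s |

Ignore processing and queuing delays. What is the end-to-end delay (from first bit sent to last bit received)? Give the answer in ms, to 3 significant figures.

363 ms

L = 1250 × 8 = 10000 bits.
Transmission delay per hop = L/R = 10000/10300000 = 0.970874 ms; 3 hops → 2.91262 ms.
Propagation delays (d/s per hop): 120, 120, 120 ms; sum = 360 ms.
End-to-end = 363 ms.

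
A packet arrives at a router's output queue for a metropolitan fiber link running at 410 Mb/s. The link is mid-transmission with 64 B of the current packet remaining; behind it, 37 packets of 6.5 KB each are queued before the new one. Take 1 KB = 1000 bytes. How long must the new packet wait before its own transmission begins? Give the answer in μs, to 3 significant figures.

4690 μs

Each queued packet: L/R = 52000/410000000 = 126.829 μs.
37 queued → 4692.68 μs.
Plus remaining 512 bits of current packet: 1.24878 μs.
Queuing delay = 4690 μs.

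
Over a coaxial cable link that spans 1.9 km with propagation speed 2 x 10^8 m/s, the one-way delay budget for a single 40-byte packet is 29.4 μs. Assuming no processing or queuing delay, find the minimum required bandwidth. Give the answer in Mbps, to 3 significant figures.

16.1 Mbps

L = 320 bits.
Propagation delay = 1900 / 200000000 = 9.5 μs.
Transmission budget = 29.4 − 9.5 = 19.9 μs.
R ≥ L / t_tx = 320 bits / 1.99e-05 s = 16.1 Mbps.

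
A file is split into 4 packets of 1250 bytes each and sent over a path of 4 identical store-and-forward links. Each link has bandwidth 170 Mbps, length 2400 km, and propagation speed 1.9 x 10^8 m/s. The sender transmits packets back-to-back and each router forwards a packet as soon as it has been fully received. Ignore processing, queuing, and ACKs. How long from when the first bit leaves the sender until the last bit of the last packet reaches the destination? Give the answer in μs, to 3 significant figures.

Per-hop transmission t_tx = L/R = 10000/170000000 = 58.8235 μs.
Per-hop propagation t_prop = 2400000/190000000 = 12631.6 μs.
Pipeline fill: first packet needs 4·t_tx to clear all hops; remaining 3 packets each add one t_tx.
Total = (4+4-1)·t_tx + 4·t_prop = 7·58.8235 + 4·12631.6 = 50900 μs.

50900 μs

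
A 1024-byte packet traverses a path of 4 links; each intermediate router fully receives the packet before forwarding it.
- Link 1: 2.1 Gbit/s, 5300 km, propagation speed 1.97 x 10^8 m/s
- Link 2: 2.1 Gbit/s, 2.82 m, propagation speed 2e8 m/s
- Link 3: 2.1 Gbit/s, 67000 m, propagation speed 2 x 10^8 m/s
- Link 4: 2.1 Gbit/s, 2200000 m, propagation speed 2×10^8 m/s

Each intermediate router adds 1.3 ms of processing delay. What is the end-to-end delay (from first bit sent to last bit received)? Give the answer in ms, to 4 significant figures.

L = 1024 × 8 = 8192 bits.
Transmission delay per hop = L/R = 8192/2100000000 = 0.00390095 ms; 4 hops → 0.0156038 ms.
Propagation delays (d/s per hop): 26.9036, 1.41e-05, 0.335, 11 ms; sum = 38.2386 ms.
Processing at 3 router(s): 3 × 1.3 ms = 3.9 ms.
End-to-end = 42.15 ms.

42.15 ms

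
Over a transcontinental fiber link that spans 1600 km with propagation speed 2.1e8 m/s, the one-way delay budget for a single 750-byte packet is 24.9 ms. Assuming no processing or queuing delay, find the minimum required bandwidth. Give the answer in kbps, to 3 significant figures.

347 kbps

L = 6000 bits.
Propagation delay = 1600000 / 210000000 = 7.61905 ms.
Transmission budget = 24.9 − 7.61905 = 17.281 ms.
R ≥ L / t_tx = 6000 bits / 0.017281 s = 347 kbps.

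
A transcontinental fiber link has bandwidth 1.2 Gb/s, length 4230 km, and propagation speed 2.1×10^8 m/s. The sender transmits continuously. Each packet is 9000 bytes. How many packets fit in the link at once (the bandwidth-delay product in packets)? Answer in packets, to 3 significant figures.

Propagation delay = 4230000 / 210000000 = 0.0201429 s.
BDP = R × t_prop = 1200000000 × 0.0201429 = 24171400 bits.
In packets of 72000 bits: 336 packets.

336 packets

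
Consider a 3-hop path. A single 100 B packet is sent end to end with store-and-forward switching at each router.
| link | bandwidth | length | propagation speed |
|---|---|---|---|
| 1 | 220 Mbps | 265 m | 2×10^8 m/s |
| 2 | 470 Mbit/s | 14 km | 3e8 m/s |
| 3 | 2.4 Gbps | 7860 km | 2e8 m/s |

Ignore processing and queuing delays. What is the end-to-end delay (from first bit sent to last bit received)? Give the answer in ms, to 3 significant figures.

39.4 ms

L = 100 × 8 = 800 bits.
Transmission delays (L/R per hop): 0.00363636, 0.00170213, 0.000333333 ms; sum = 0.00567182 ms.
Propagation delays (d/s per hop): 0.001325, 0.0466667, 39.3 ms; sum = 39.348 ms.
End-to-end = 39.4 ms.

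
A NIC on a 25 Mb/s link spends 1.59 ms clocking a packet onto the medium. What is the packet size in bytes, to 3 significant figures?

4970 bytes

L = R × t_tx = 25000000 b/s × 0.00159 s = 39750 bits.
In bytes: 39750 / 8 = 4970 bytes.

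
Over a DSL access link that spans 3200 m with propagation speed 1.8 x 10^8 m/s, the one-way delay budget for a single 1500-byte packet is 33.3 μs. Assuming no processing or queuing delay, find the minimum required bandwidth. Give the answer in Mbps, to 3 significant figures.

773 Mbps

L = 12000 bits.
Propagation delay = 3200 / 180000000 = 17.7778 μs.
Transmission budget = 33.3 − 17.7778 = 15.5222 μs.
R ≥ L / t_tx = 12000 bits / 1.55222e-05 s = 773 Mbps.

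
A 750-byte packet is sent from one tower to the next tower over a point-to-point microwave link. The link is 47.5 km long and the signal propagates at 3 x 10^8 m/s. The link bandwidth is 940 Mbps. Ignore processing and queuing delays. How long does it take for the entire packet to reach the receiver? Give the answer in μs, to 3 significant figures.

165 μs

L = 750 × 8 = 6000 bits.
Transmission delay = L/R = 6000 / 940000000 = 6.38298 μs.
Propagation delay = d/s = 47500 m / 300000000 m/s = 158.333 μs.
Total = 165 μs.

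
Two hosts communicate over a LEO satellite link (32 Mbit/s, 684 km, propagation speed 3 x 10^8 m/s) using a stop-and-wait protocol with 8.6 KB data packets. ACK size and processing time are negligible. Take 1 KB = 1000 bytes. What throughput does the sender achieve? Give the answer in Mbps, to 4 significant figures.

10.25 Mbps

t_tx = L/R = 68800/32000000 = 0.00215 s.
t_prop = 684000/300000000 = 0.00228 s; RTT = 0.00456 s.
Cycle = t_tx + RTT = 0.00671 s.
Throughput = L / cycle = 68800 / 0.00671 = 10.25 Mbps.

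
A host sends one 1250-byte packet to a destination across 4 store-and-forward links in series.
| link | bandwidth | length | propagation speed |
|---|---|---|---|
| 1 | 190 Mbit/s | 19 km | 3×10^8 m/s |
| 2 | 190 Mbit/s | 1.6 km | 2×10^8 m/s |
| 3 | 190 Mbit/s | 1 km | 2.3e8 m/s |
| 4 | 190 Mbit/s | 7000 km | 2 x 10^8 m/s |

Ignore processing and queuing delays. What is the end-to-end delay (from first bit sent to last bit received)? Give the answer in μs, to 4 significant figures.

L = 1250 × 8 = 10000 bits.
Transmission delay per hop = L/R = 10000/190000000 = 52.6316 μs; 4 hops → 210.526 μs.
Propagation delays (d/s per hop): 63.3333, 8, 4.34783, 35000 μs; sum = 35075.7 μs.
End-to-end = 35290 μs.

35290 μs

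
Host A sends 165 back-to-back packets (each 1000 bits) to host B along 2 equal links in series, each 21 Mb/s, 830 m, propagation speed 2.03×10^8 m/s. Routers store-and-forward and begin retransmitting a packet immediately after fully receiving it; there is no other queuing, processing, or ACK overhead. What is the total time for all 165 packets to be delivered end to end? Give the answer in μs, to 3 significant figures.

Per-hop transmission t_tx = L/R = 1000/21000000 = 47.619 μs.
Per-hop propagation t_prop = 830/2.03e+08 = 4.08867 μs.
Pipeline fill: first packet needs 2·t_tx to clear all hops; remaining 164 packets each add one t_tx.
Total = (2+165-1)·t_tx + 2·t_prop = 166·47.619 + 2·4.08867 = 7910 μs.

7910 μs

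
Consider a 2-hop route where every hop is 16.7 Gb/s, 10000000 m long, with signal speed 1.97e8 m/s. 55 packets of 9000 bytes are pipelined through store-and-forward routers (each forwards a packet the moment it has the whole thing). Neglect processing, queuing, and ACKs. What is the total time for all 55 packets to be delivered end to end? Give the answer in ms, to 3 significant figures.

102 ms

Per-hop transmission t_tx = L/R = 72000/16700000000 = 0.00431138 ms.
Per-hop propagation t_prop = 10000000/197000000 = 50.7614 ms.
Pipeline fill: first packet needs 2·t_tx to clear all hops; remaining 54 packets each add one t_tx.
Total = (2+55-1)·t_tx + 2·t_prop = 56·0.00431138 + 2·50.7614 = 102 ms.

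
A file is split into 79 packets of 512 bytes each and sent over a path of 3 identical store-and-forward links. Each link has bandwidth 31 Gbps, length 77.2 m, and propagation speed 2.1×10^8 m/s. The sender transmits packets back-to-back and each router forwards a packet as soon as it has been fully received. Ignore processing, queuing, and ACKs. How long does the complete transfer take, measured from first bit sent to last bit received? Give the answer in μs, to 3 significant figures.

Per-hop transmission t_tx = L/R = 4096/31000000000 = 0.132129 μs.
Per-hop propagation t_prop = 77.2/210000000 = 0.367619 μs.
Pipeline fill: first packet needs 3·t_tx to clear all hops; remaining 78 packets each add one t_tx.
Total = (3+79-1)·t_tx + 3·t_prop = 81·0.132129 + 3·0.367619 = 11.8 μs.

11.8 μs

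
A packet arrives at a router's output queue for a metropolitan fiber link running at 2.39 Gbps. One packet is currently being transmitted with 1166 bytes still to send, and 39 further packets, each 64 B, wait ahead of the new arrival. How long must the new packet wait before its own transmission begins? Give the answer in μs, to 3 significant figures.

12.3 μs

Each queued packet: L/R = 512/2390000000 = 0.214226 μs.
39 queued → 8.35481 μs.
Plus remaining 9328 bits of current packet: 3.90293 μs.
Queuing delay = 12.3 μs.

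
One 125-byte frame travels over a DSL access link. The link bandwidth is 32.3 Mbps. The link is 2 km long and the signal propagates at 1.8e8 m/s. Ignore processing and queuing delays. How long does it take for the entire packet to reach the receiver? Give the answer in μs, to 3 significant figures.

L = 125 × 8 = 1000 bits.
Transmission delay = L/R = 1000 / 3.23e+07 = 30.9598 μs.
Propagation delay = d/s = 2000 m / 180000000 m/s = 11.1111 μs.
Total = 42.1 μs.

42.1 μs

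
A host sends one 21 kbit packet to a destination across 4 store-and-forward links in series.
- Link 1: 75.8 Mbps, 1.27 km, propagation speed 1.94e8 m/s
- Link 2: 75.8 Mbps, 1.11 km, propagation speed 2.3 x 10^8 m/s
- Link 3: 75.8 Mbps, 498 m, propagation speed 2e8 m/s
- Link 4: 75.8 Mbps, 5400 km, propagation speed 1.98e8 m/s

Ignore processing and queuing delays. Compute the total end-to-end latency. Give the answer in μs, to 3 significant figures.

28400 μs

L = 21000 bits.
Transmission delay per hop = L/R = 21000/75800000 = 277.045 μs; 4 hops → 1108.18 μs.
Propagation delays (d/s per hop): 6.54639, 4.82609, 2.49, 27272.7 μs; sum = 27286.6 μs.
End-to-end = 28400 μs.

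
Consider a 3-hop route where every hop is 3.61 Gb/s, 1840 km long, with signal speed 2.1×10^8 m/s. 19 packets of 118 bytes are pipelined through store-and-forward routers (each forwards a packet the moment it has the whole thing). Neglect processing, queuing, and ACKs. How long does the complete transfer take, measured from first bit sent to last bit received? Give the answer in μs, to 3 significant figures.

26300 μs

Per-hop transmission t_tx = L/R = 944/3610000000 = 0.261496 μs.
Per-hop propagation t_prop = 1840000/210000000 = 8761.9 μs.
Pipeline fill: first packet needs 3·t_tx to clear all hops; remaining 18 packets each add one t_tx.
Total = (3+19-1)·t_tx + 3·t_prop = 21·0.261496 + 3·8761.9 = 26300 μs.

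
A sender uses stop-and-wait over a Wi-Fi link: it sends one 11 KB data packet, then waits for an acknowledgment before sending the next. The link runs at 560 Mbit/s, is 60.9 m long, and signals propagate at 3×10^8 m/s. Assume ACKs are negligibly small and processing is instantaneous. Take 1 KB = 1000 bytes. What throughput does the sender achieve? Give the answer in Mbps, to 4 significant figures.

t_tx = L/R = 88000/560000000 = 0.000157143 s.
t_prop = 60.9/300000000 = 2.03e-07 s; RTT = 4.06e-07 s.
Cycle = t_tx + RTT = 0.000157549 s.
Throughput = L / cycle = 88000 / 0.000157549 = 558.6 Mbps.

558.6 Mbps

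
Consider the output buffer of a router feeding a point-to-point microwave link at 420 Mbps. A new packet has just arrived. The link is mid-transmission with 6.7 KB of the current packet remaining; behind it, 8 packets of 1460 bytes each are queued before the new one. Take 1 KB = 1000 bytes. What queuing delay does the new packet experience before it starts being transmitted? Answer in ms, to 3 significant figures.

0.350 ms

Each queued packet: L/R = 11680/420000000 = 0.0278095 ms.
8 queued → 0.222476 ms.
Plus remaining 53600 bits of current packet: 0.127619 ms.
Queuing delay = 0.350 ms.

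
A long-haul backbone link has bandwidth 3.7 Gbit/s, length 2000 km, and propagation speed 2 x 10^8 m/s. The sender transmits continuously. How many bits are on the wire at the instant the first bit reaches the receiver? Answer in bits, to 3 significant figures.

37000000 bits

Propagation delay = 2000000 / 200000000 = 0.01 s.
BDP = R × t_prop = 3700000000 × 0.01 = 37000000 bits.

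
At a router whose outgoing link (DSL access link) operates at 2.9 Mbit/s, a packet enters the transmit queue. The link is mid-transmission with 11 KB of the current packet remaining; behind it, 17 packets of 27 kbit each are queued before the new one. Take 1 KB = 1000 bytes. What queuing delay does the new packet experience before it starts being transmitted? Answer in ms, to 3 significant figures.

Each queued packet: L/R = 27000/2900000 = 9.31034 ms.
17 queued → 158.276 ms.
Plus remaining 88000 bits of current packet: 30.3448 ms.
Queuing delay = 189 ms.

189 ms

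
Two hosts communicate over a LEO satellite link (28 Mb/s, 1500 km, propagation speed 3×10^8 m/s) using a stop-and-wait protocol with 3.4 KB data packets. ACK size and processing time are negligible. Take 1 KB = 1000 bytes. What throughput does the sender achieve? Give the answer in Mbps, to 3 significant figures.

t_tx = L/R = 27200/28000000 = 0.000971429 s.
t_prop = 1500000/300000000 = 0.005 s; RTT = 0.01 s.
Cycle = t_tx + RTT = 0.0109714 s.
Throughput = L / cycle = 27200 / 0.0109714 = 2.48 Mbps.

2.48 Mbps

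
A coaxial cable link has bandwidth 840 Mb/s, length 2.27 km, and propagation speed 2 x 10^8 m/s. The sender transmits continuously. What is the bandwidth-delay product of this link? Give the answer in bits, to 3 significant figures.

9530 bits

Propagation delay = 2270 / 200000000 = 1.135e-05 s.
BDP = R × t_prop = 840000000 × 1.135e-05 = 9534 bits.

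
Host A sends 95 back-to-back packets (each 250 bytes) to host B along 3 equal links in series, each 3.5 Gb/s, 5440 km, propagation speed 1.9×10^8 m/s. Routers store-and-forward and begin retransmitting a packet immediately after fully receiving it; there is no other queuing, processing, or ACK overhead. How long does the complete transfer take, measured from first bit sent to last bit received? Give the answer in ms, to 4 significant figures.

Per-hop transmission t_tx = L/R = 2000/3500000000 = 0.000571429 ms.
Per-hop propagation t_prop = 5440000/190000000 = 28.6316 ms.
Pipeline fill: first packet needs 3·t_tx to clear all hops; remaining 94 packets each add one t_tx.
Total = (3+95-1)·t_tx + 3·t_prop = 97·0.000571429 + 3·28.6316 = 85.95 ms.

85.95 ms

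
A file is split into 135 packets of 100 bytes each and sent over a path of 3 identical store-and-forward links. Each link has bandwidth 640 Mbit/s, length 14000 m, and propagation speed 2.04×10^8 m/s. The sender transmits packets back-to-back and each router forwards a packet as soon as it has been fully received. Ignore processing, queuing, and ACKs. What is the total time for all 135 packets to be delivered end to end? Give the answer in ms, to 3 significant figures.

Per-hop transmission t_tx = L/R = 800/640000000 = 0.00125 ms.
Per-hop propagation t_prop = 14000/204000000 = 0.0686275 ms.
Pipeline fill: first packet needs 3·t_tx to clear all hops; remaining 134 packets each add one t_tx.
Total = (3+135-1)·t_tx + 3·t_prop = 137·0.00125 + 3·0.0686275 = 0.377 ms.

0.377 ms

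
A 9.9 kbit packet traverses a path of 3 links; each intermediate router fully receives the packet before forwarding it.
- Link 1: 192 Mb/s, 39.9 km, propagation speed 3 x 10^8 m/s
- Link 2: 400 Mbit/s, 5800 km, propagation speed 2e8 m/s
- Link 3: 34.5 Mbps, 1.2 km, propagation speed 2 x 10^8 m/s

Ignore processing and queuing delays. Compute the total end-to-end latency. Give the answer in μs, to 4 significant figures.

L = 9900 bits.
Transmission delays (L/R per hop): 51.5625, 24.75, 286.957 μs; sum = 363.269 μs.
Propagation delays (d/s per hop): 133, 29000, 6 μs; sum = 29139 μs.
End-to-end = 29500 μs.

29500 μs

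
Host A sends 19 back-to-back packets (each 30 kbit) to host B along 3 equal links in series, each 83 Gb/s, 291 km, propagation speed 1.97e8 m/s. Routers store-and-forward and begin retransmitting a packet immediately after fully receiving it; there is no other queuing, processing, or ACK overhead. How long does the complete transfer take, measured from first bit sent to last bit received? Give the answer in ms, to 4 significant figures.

4.439 ms

Per-hop transmission t_tx = L/R = 30000/83000000000 = 0.000361446 ms.
Per-hop propagation t_prop = 291000/197000000 = 1.47716 ms.
Pipeline fill: first packet needs 3·t_tx to clear all hops; remaining 18 packets each add one t_tx.
Total = (3+19-1)·t_tx + 3·t_prop = 21·0.000361446 + 3·1.47716 = 4.439 ms.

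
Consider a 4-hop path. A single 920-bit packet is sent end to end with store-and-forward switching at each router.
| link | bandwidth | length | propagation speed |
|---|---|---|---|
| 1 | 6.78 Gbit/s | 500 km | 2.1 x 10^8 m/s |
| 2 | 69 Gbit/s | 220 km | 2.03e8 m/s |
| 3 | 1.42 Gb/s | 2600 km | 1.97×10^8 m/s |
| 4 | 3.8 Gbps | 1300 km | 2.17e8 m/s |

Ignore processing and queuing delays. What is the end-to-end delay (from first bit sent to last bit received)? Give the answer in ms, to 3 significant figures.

Transmission delays (L/R per hop): 0.000135693, 1.33333e-05, 0.000647887, 0.000242105 ms; sum = 0.00103902 ms.
Propagation delays (d/s per hop): 2.38095, 1.08374, 13.198, 5.99078 ms; sum = 22.6534 ms.
End-to-end = 22.7 ms.

22.7 ms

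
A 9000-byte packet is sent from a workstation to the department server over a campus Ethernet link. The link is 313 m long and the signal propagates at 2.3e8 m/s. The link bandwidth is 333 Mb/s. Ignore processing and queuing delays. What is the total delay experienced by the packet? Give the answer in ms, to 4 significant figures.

L = 9000 × 8 = 72000 bits.
Transmission delay = L/R = 72000 / 333000000 = 0.216216 ms.
Propagation delay = d/s = 313 m / 2.3e+08 m/s = 0.00136087 ms.
Total = 0.2176 ms.

0.2176 ms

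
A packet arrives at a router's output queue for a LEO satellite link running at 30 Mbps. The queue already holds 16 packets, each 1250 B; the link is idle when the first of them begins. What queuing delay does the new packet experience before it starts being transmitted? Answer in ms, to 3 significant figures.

5.33 ms

Each queued packet: L/R = 10000/30000000 = 0.333333 ms.
16 queued → 5.33333 ms.
Queuing delay = 5.33 ms.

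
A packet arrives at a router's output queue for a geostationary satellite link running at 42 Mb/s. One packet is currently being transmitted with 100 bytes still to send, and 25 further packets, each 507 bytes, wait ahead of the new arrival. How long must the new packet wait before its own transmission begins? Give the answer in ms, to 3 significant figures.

Each queued packet: L/R = 4056/42000000 = 0.0965714 ms.
25 queued → 2.41429 ms.
Plus remaining 800 bits of current packet: 0.0190476 ms.
Queuing delay = 2.43 ms.

2.43 ms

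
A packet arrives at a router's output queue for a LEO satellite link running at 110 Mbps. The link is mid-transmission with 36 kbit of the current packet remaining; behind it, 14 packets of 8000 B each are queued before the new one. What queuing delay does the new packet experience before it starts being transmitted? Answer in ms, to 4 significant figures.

8.473 ms

Each queued packet: L/R = 64000/110000000 = 0.581818 ms.
14 queued → 8.14545 ms.
Plus remaining 36000 bits of current packet: 0.327273 ms.
Queuing delay = 8.473 ms.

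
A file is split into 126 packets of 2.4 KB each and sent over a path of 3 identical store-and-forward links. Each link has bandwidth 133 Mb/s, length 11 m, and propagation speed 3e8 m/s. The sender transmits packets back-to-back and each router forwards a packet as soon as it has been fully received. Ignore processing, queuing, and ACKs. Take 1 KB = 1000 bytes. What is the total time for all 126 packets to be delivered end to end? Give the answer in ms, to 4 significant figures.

18.48 ms

Per-hop transmission t_tx = L/R = 19200/133000000 = 0.144361 ms.
Per-hop propagation t_prop = 11/300000000 = 3.66667e-05 ms.
Pipeline fill: first packet needs 3·t_tx to clear all hops; remaining 125 packets each add one t_tx.
Total = (3+126-1)·t_tx + 3·t_prop = 128·0.144361 + 3·3.66667e-05 = 18.48 ms.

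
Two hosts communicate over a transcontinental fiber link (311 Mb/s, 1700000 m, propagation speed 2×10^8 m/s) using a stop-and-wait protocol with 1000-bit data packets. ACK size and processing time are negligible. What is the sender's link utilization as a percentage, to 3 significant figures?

t_tx = L/R = 1000/311000000 = 3.21543e-06 s.
t_prop = 1700000/200000000 = 0.0085 s; RTT = 0.017 s.
Cycle = t_tx + RTT = 0.0170032 s.
Utilization = t_tx / cycle = 3.21543e-06/0.0170032 = 0.0189 %.

0.0189 %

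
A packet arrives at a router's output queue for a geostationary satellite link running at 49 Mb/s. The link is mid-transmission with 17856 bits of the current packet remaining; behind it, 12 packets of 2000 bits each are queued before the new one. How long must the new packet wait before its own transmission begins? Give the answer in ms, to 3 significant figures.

0.854 ms

Each queued packet: L/R = 2000/49000000 = 0.0408163 ms.
12 queued → 0.489796 ms.
Plus remaining 17856 bits of current packet: 0.364408 ms.
Queuing delay = 0.854 ms.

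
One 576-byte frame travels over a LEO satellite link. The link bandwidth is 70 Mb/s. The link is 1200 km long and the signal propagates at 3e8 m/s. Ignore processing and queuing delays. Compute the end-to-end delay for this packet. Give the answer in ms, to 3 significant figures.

4.07 ms

L = 576 × 8 = 4608 bits.
Transmission delay = L/R = 4608 / 70000000 = 0.0658286 ms.
Propagation delay = d/s = 1200000 m / 300000000 m/s = 4 ms.
Total = 4.07 ms.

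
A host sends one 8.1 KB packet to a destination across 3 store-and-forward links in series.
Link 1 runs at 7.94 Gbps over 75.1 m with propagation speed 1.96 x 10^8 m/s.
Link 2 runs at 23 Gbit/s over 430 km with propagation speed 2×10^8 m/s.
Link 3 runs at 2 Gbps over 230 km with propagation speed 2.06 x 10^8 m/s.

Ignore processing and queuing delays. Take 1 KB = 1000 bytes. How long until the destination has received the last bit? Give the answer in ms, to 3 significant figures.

L = 64800 bits.
Transmission delays (L/R per hop): 0.00816121, 0.00281739, 0.0324 ms; sum = 0.0433786 ms.
Propagation delays (d/s per hop): 0.000383163, 2.15, 1.1165 ms; sum = 3.26689 ms.
End-to-end = 3.31 ms.

3.31 ms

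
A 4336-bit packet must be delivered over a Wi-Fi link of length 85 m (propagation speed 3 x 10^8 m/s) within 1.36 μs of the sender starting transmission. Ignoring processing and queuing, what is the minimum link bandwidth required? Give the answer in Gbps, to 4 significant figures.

4.027 Gbps

Propagation delay = 85 / 300000000 = 0.283333 μs.
Transmission budget = 1.36 − 0.283333 = 1.07667 μs.
R ≥ L / t_tx = 4336 bits / 1.07667e-06 s = 4.027 Gbps.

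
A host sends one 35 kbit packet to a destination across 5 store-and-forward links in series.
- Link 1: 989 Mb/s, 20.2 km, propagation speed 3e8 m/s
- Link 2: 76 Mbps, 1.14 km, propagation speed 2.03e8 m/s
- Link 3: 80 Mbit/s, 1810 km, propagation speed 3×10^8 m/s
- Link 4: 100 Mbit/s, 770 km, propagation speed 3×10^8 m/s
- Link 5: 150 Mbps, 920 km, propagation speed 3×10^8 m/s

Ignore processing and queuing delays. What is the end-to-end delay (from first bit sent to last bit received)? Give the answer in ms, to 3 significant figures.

L = 35000 bits.
Transmission delays (L/R per hop): 0.0353893, 0.460526, 0.4375, 0.35, 0.233333 ms; sum = 1.51675 ms.
Propagation delays (d/s per hop): 0.0673333, 0.00561576, 6.03333, 2.56667, 3.06667 ms; sum = 11.7396 ms.
End-to-end = 13.3 ms.

13.3 ms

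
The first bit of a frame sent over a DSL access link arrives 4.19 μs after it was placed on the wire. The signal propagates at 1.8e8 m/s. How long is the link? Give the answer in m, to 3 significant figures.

754 m

d = s × t_prop = 180000000 × 4.19e-06 = 754 m.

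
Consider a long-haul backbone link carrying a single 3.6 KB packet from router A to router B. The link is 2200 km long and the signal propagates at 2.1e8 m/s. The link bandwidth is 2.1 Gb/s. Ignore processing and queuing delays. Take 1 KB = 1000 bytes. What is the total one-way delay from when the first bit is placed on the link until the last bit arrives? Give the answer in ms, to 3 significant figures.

L = 28800 bits.
Transmission delay = L/R = 28800 / 2100000000 = 0.0137143 ms.
Propagation delay = d/s = 2200000 m / 210000000 m/s = 10.4762 ms.
Total = 10.5 ms.

10.5 ms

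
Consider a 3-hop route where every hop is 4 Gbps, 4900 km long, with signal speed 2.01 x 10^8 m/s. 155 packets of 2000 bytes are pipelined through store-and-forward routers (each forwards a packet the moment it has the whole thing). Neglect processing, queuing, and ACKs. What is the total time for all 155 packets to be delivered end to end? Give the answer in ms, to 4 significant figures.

73.76 ms

Per-hop transmission t_tx = L/R = 16000/4000000000 = 0.004 ms.
Per-hop propagation t_prop = 4900000/2.01e+08 = 24.3781 ms.
Pipeline fill: first packet needs 3·t_tx to clear all hops; remaining 154 packets each add one t_tx.
Total = (3+155-1)·t_tx + 3·t_prop = 157·0.004 + 3·24.3781 = 73.76 ms.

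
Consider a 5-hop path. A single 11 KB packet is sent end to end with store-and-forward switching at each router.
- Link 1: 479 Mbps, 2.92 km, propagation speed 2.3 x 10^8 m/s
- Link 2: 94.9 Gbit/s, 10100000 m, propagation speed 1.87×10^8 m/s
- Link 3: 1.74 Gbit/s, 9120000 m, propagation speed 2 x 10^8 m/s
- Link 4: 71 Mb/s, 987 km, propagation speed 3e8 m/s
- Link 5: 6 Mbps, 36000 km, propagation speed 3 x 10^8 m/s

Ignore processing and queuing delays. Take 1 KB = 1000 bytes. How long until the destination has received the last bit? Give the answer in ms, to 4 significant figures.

239.1 ms

L = 88000 bits.
Transmission delays (L/R per hop): 0.183716, 0.000927292, 0.0505747, 1.23944, 14.6667 ms; sum = 16.1413 ms.
Propagation delays (d/s per hop): 0.0126957, 54.0107, 45.6, 3.29, 120 ms; sum = 222.913 ms.
End-to-end = 239.1 ms.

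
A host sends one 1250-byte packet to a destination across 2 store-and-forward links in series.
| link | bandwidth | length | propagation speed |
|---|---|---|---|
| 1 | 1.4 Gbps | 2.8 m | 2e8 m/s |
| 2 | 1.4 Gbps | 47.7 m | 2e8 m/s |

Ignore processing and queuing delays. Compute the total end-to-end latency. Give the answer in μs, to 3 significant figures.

L = 1250 × 8 = 10000 bits.
Transmission delay per hop = L/R = 10000/1400000000 = 7.14286 μs; 2 hops → 14.2857 μs.
Propagation delays (d/s per hop): 0.014, 0.2385 μs; sum = 0.2525 μs.
End-to-end = 14.5 μs.

14.5 μs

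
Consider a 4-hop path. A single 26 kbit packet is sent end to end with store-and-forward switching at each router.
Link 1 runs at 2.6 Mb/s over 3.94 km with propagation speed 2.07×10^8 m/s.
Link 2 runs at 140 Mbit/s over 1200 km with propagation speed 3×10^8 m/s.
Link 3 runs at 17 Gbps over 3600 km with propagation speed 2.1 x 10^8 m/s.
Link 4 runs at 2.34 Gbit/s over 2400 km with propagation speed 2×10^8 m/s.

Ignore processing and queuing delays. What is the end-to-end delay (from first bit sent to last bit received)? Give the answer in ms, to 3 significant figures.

43.4 ms

L = 26000 bits.
Transmission delays (L/R per hop): 10, 0.185714, 0.00152941, 0.0111111 ms; sum = 10.1984 ms.
Propagation delays (d/s per hop): 0.0190338, 4, 17.1429, 12 ms; sum = 33.1619 ms.
End-to-end = 43.4 ms.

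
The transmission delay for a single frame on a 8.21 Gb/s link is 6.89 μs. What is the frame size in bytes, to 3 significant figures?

7070 bytes

L = R × t_tx = 8.21e+09 b/s × 6.89e-06 s = 56566.9 bits.
In bytes: 56566.9 / 8 = 7070 bytes.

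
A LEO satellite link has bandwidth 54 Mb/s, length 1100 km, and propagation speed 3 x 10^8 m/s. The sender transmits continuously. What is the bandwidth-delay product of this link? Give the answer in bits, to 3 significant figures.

Propagation delay = 1100000 / 300000000 = 0.00366667 s.
BDP = R × t_prop = 54000000 × 0.00366667 = 198000 bits.

198000 bits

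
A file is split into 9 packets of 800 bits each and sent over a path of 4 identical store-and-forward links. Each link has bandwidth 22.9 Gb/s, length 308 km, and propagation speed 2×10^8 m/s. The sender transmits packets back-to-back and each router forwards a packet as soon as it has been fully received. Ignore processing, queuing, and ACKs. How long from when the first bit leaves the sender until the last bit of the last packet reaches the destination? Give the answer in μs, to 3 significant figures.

6160 μs

Per-hop transmission t_tx = L/R = 800/22900000000 = 0.0349345 μs.
Per-hop propagation t_prop = 308000/200000000 = 1540 μs.
Pipeline fill: first packet needs 4·t_tx to clear all hops; remaining 8 packets each add one t_tx.
Total = (4+9-1)·t_tx + 4·t_prop = 12·0.0349345 + 4·1540 = 6160 μs.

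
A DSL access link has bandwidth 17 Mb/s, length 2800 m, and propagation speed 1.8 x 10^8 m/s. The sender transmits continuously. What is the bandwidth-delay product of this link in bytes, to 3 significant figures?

Propagation delay = 2800 / 180000000 = 1.55556e-05 s.
BDP = R × t_prop = 17000000 × 1.55556e-05 = 264.444 bits.
In bytes: 264.444/8 = 33.1 bytes.

33.1 bytes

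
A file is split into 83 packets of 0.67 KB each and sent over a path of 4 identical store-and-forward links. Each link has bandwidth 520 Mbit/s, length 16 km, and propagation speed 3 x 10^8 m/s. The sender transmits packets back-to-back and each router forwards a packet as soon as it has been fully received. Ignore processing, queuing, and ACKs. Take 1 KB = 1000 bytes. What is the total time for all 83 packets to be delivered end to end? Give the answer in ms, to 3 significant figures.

Per-hop transmission t_tx = L/R = 5360/520000000 = 0.0103077 ms.
Per-hop propagation t_prop = 16000/300000000 = 0.0533333 ms.
Pipeline fill: first packet needs 4·t_tx to clear all hops; remaining 82 packets each add one t_tx.
Total = (4+83-1)·t_tx + 4·t_prop = 86·0.0103077 + 4·0.0533333 = 1.10 ms.

1.10 ms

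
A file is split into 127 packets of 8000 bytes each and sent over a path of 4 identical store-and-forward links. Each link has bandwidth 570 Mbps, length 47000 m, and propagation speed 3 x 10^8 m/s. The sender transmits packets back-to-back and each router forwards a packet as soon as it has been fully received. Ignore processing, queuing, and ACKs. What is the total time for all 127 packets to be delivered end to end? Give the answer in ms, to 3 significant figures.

Per-hop transmission t_tx = L/R = 64000/570000000 = 0.112281 ms.
Per-hop propagation t_prop = 47000/300000000 = 0.156667 ms.
Pipeline fill: first packet needs 4·t_tx to clear all hops; remaining 126 packets each add one t_tx.
Total = (4+127-1)·t_tx + 4·t_prop = 130·0.112281 + 4·0.156667 = 15.2 ms.

15.2 ms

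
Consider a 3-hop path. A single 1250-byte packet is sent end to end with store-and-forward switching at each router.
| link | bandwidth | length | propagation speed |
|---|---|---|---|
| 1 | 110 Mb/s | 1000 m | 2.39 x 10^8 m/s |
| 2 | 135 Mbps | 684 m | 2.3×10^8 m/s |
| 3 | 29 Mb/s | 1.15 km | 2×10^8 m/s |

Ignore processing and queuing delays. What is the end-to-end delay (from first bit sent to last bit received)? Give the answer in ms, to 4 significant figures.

0.5227 ms

L = 1250 × 8 = 10000 bits.
Transmission delays (L/R per hop): 0.0909091, 0.0740741, 0.344828 ms; sum = 0.509811 ms.
Propagation delays (d/s per hop): 0.0041841, 0.00297391, 0.00575 ms; sum = 0.012908 ms.
End-to-end = 0.5227 ms.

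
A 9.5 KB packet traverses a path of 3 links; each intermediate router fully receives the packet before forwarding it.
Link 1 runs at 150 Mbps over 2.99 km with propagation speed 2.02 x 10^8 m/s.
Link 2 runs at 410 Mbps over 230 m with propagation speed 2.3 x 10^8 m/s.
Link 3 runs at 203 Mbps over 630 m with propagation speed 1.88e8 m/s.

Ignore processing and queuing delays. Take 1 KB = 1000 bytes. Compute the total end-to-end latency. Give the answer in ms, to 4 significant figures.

1.086 ms

L = 76000 bits.
Transmission delays (L/R per hop): 0.506667, 0.185366, 0.374384 ms; sum = 1.06642 ms.
Propagation delays (d/s per hop): 0.014802, 0.001, 0.00335106 ms; sum = 0.019153 ms.
End-to-end = 1.086 ms.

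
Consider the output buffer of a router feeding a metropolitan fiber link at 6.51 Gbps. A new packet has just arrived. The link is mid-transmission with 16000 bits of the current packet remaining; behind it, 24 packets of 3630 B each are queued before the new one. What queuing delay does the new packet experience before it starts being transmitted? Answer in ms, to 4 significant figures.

Each queued packet: L/R = 29040/6510000000 = 0.00446083 ms.
24 queued → 0.10706 ms.
Plus remaining 16000 bits of current packet: 0.00245776 ms.
Queuing delay = 0.1095 ms.

0.1095 ms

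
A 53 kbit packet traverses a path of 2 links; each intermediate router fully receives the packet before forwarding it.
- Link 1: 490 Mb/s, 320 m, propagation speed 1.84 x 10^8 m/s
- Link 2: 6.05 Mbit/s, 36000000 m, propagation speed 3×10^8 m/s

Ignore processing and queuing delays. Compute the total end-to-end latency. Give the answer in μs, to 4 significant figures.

L = 53000 bits.
Transmission delays (L/R per hop): 108.163, 8760.33 μs; sum = 8868.49 μs.
Propagation delays (d/s per hop): 1.73913, 120000 μs; sum = 120002 μs.
End-to-end = 128900 μs.

128900 μs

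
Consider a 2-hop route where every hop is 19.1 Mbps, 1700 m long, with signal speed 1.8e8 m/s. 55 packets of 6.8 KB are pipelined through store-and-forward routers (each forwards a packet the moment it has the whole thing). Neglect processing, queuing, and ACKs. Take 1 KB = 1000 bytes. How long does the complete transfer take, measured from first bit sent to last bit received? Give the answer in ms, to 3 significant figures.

Per-hop transmission t_tx = L/R = 54400/19100000 = 2.84817 ms.
Per-hop propagation t_prop = 1700/180000000 = 0.00944444 ms.
Pipeline fill: first packet needs 2·t_tx to clear all hops; remaining 54 packets each add one t_tx.
Total = (2+55-1)·t_tx + 2·t_prop = 56·2.84817 + 2·0.00944444 = 160 ms.

160 ms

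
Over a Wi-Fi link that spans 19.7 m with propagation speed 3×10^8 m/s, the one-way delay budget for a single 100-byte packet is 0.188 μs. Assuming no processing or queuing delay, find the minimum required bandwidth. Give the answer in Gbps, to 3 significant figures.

6.54 Gbps

L = 800 bits.
Propagation delay = 19.7 / 300000000 = 0.0656667 μs.
Transmission budget = 0.188 − 0.0656667 = 0.122333 μs.
R ≥ L / t_tx = 800 bits / 1.22333e-07 s = 6.54 Gbps.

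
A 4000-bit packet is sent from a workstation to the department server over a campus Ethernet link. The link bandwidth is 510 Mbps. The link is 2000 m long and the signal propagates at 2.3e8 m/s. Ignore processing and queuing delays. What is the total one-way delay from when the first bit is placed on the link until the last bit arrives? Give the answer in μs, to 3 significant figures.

16.5 μs

Transmission delay = L/R = 4000 / 510000000 = 7.84314 μs.
Propagation delay = d/s = 2000 m / 2.3e+08 m/s = 8.69565 μs.
Total = 16.5 μs.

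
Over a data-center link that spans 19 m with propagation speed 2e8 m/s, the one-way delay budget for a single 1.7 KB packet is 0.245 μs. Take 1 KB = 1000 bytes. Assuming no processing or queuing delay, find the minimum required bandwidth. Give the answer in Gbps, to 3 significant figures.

L = 13600 bits.
Propagation delay = 19 / 200000000 = 0.095 μs.
Transmission budget = 0.245 − 0.095 = 0.15 μs.
R ≥ L / t_tx = 13600 bits / 1.5e-07 s = 90.7 Gbps.

90.7 Gbps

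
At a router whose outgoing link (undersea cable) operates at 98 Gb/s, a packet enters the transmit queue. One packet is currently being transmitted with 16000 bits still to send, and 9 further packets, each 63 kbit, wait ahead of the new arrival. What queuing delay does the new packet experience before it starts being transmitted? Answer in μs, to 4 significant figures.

5.949 μs

Each queued packet: L/R = 63000/98000000000 = 0.642857 μs.
9 queued → 5.78571 μs.
Plus remaining 16000 bits of current packet: 0.163265 μs.
Queuing delay = 5.949 μs.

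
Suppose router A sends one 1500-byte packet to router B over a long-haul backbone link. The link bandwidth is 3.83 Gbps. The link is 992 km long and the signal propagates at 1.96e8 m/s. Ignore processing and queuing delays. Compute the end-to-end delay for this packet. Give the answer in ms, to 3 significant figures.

L = 1500 × 8 = 12000 bits.
Transmission delay = L/R = 12000 / 3830000000 = 0.00313316 ms.
Propagation delay = d/s = 992000 m / 196000000 m/s = 5.06122 ms.
Total = 5.06 ms.

5.06 ms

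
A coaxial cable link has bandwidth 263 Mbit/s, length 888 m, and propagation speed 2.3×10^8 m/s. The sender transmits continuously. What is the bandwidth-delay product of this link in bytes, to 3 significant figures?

127 bytes

Propagation delay = 888 / 2.3e+08 = 3.86087e-06 s.
BDP = R × t_prop = 263000000 × 3.86087e-06 = 1015.41 bits.
In bytes: 1015.41/8 = 127 bytes.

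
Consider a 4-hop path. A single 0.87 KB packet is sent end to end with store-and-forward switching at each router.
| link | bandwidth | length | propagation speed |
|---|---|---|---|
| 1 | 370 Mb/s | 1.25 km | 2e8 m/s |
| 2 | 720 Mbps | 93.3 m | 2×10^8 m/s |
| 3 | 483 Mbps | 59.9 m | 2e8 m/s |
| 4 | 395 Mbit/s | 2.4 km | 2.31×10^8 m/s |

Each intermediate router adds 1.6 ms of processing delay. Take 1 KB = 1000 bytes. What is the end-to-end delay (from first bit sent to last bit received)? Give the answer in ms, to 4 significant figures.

L = 6960 bits.
Transmission delays (L/R per hop): 0.0188108, 0.00966667, 0.0144099, 0.0176203 ms; sum = 0.0605077 ms.
Propagation delays (d/s per hop): 0.00625, 0.0004665, 0.0002995, 0.0103896 ms; sum = 0.0174056 ms.
Processing at 3 router(s): 3 × 1.6 ms = 4.8 ms.
End-to-end = 4.878 ms.

4.878 ms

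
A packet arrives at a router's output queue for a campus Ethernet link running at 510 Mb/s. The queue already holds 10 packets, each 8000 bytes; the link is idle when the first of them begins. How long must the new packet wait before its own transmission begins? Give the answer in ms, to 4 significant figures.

Each queued packet: L/R = 64000/510000000 = 0.12549 ms.
10 queued → 1.2549 ms.
Queuing delay = 1.255 ms.

1.255 ms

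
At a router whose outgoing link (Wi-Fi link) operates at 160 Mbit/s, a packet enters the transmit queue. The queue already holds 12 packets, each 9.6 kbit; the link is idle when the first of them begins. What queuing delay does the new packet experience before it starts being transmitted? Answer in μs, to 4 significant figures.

Each queued packet: L/R = 9600/160000000 = 60 μs.
12 queued → 720 μs.
Queuing delay = 720.0 μs.

720.0 μs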